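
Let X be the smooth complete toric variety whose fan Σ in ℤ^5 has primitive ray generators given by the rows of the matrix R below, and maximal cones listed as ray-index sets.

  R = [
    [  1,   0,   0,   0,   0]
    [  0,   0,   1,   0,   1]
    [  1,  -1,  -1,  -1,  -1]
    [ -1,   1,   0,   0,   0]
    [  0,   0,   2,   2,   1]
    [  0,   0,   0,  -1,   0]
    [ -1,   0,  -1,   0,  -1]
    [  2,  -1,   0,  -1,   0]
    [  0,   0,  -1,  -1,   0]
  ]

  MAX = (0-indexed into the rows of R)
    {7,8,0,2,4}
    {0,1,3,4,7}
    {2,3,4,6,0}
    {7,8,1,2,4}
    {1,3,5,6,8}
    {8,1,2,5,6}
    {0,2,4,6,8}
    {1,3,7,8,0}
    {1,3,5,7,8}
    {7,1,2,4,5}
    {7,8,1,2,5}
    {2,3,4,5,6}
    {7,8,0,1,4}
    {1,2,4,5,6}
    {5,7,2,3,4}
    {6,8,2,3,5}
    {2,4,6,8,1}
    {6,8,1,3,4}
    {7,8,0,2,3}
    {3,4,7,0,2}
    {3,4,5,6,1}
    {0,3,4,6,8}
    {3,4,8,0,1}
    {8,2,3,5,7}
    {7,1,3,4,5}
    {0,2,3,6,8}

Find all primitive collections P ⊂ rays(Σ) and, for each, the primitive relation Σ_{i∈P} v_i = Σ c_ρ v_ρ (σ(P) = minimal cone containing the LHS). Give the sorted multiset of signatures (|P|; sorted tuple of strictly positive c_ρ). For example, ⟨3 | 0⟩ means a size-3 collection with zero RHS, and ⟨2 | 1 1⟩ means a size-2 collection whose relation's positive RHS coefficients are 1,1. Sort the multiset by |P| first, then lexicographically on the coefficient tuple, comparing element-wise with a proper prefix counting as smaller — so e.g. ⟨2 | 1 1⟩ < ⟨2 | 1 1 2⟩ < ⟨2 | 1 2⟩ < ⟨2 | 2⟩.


Δ(Σ) — 9 vertices, 8 min non-faces:

  {6,7}:  v_{6} + v_{7} = v_{2}  ⟹  sig = ⟨2 | 1⟩
  {0,5}:  v_{0} + v_{5} = v_{3} + v_{7}  ⟹  sig = ⟨2 | 1 1⟩
  {0,1,6}:  v_{0} + v_{1} + v_{6} = 0  ⟹  sig = ⟨3 | 0⟩
  {0,1,2}:  v_{0} + v_{1} + v_{2} = v_{7}  ⟹  sig = ⟨3 | 1⟩
  {1,2,3}:  v_{1} + v_{2} + v_{3} = v_{5}  ⟹  sig = ⟨3 | 1⟩
  {4,5,8}:  v_{4} + v_{5} + v_{8} = v_{1}  ⟹  sig = ⟨3 | 1⟩
  {2,3,4,8}:  v_{2} + v_{3} + v_{4} + v_{8} = 0  ⟹  sig = ⟨4 | 0⟩
  {3,4,7,8}:  v_{3} + v_{4} + v_{7} + v_{8} = v_{0} + v_{1}  ⟹  sig = ⟨4 | 1 1⟩

Sorted signature multiset PRS(X):
    ⟨2 | 1⟩
    ⟨2 | 1 1⟩
    ⟨3 | 0⟩
    ⟨3 | 1⟩
    ⟨3 | 1⟩
    ⟨3 | 1⟩
    ⟨4 | 0⟩
    ⟨4 | 1 1⟩


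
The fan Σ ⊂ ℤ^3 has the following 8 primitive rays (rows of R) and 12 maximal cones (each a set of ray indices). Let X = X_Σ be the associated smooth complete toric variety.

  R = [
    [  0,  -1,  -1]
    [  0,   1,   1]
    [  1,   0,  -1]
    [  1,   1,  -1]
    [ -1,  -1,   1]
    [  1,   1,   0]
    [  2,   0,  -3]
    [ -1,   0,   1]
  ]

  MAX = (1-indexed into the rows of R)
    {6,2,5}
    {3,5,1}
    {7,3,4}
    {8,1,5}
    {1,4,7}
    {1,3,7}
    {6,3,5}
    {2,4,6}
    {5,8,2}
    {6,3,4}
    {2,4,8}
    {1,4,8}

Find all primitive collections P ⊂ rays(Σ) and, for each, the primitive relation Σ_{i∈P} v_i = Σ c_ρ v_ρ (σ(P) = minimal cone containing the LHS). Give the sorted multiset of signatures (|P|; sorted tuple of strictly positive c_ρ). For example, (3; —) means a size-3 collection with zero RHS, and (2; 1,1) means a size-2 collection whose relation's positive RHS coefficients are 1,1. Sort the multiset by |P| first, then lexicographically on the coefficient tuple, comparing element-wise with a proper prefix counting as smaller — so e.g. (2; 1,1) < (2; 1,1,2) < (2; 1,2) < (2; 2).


11 minimal non-faces of Δ(Σ) (on 8 rays):

  P = {1,2}:  v_{1} + v_{2} = 0 ; sig = (2; —)
  P = {3,8}:  v_{3} + v_{8} = 0 ; sig = (2; —)
  P = {4,5}:  v_{4} + v_{5} = 0 ; sig = (2; —)
  P = {1,6}:  v_{1} + v_{6} = v_{3} ; sig = (2; 1)
  P = {2,3}:  v_{2} + v_{3} = v_{6} ; sig = (2; 1)
  P = {6,8}:  v_{6} + v_{8} = v_{2} ; sig = (2; 1)
  P = {2,7}:  v_{2} + v_{7} = v_{3} + v_{4} ; sig = (2; 1,1)
  P = {5,7}:  v_{5} + v_{7} = v_{1} + v_{3} ; sig = (2; 1,1)
  P = {7,8}:  v_{7} + v_{8} = v_{1} + v_{4} ; sig = (2; 1,1)
  P = {6,7}:  v_{6} + v_{7} = 2·v_{3} + v_{4} ; sig = (2; 1,2)
  P = {1,3,4}:  v_{1} + v_{3} + v_{4} = v_{7} ; sig = (3; 1)

Sorted signature multiset PRS(X):
    |P|=2: 10 collections, coeffs (), (), (), (1), (1), (1), (1,1), (1,1), (1,1), (1,2)
    |P|=3: 1 collection, coeffs (1)


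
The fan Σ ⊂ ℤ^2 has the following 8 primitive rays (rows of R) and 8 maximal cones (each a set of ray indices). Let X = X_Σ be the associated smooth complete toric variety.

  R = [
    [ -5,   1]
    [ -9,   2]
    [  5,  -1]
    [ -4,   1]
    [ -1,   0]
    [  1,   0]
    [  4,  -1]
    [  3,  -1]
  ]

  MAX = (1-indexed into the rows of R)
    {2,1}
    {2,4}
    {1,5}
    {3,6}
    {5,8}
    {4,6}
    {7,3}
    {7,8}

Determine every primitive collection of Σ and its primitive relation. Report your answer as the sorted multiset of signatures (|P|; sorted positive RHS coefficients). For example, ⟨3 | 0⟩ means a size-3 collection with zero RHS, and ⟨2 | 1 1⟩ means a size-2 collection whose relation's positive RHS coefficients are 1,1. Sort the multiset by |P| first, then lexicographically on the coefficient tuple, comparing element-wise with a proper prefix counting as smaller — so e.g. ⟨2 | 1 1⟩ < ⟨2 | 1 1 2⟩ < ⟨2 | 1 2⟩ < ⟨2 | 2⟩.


20 collections generate NE(X_Σ); each relation:

  • {1,3}:  v_{1} + v_{3} = 0  ⇒ sig = ⟨2 | 0⟩
  • {4,7}:  v_{4} + v_{7} = 0  ⇒ sig = ⟨2 | 0⟩
  • {5,6}:  v_{5} + v_{6} = 0  ⇒ sig = ⟨2 | 0⟩
  • {1,4}:  v_{1} + v_{4} = v_{2}  ⇒ sig = ⟨2 | 1⟩
  • {1,6}:  v_{1} + v_{6} = v_{4}  ⇒ sig = ⟨2 | 1⟩
  • {1,7}:  v_{1} + v_{7} = v_{5}  ⇒ sig = ⟨2 | 1⟩
  • {2,3}:  v_{2} + v_{3} = v_{4}  ⇒ sig = ⟨2 | 1⟩
  • {2,7}:  v_{2} + v_{7} = v_{1}  ⇒ sig = ⟨2 | 1⟩
  • {3,4}:  v_{3} + v_{4} = v_{6}  ⇒ sig = ⟨2 | 1⟩
  • {3,5}:  v_{3} + v_{5} = v_{7}  ⇒ sig = ⟨2 | 1⟩
  • {4,5}:  v_{4} + v_{5} = v_{1}  ⇒ sig = ⟨2 | 1⟩
  • {4,8}:  v_{4} + v_{8} = v_{5}  ⇒ sig = ⟨2 | 1⟩
  • {5,7}:  v_{5} + v_{7} = v_{8}  ⇒ sig = ⟨2 | 1⟩
  • {6,7}:  v_{6} + v_{7} = v_{3}  ⇒ sig = ⟨2 | 1⟩
  • {6,8}:  v_{6} + v_{8} = v_{7}  ⇒ sig = ⟨2 | 1⟩
  • {2,8}:  v_{2} + v_{8} = v_{1} + v_{5}  ⇒ sig = ⟨2 | 1 1⟩
  • {1,8}:  v_{1} + v_{8} = 2·v_{5}  ⇒ sig = ⟨2 | 2⟩
  • {2,5}:  v_{2} + v_{5} = 2·v_{1}  ⇒ sig = ⟨2 | 2⟩
  • {2,6}:  v_{2} + v_{6} = 2·v_{4}  ⇒ sig = ⟨2 | 2⟩
  • {3,8}:  v_{3} + v_{8} = 2·v_{7}  ⇒ sig = ⟨2 | 2⟩

Sorted signature multiset PRS(X):
{ ⟨2 | 0⟩ ×3,  ⟨2 | 1⟩ ×12,  ⟨2 | 1 1⟩,  ⟨2 | 2⟩ ×4 }


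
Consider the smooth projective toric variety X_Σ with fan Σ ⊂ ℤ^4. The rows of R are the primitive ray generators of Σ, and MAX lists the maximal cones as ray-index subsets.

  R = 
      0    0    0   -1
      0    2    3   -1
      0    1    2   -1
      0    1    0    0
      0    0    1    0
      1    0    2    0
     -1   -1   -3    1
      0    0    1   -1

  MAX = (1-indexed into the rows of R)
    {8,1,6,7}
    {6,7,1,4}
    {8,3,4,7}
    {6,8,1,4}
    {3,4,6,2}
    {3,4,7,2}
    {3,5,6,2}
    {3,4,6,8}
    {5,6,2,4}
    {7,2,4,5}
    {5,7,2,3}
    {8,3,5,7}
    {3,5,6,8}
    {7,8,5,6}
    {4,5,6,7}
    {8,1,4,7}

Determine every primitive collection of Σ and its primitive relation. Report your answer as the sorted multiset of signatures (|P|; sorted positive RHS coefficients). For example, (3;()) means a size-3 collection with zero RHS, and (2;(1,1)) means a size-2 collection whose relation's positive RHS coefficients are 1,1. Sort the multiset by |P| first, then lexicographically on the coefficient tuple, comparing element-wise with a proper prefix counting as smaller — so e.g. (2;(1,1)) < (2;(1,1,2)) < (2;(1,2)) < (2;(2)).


|primitive collections| = 9. Relations:

  • {1,5}:  v_{1} + v_{5} = v_{8}  ⇒ sig = (2;(1))
  • {1,2}:  v_{1} + v_{2} = v_{3} + v_{4} + v_{8}  ⇒ sig = (2;(1,1,1))
  • {1,3}:  v_{1} + v_{3} = v_{4} + 2·v_{8}  ⇒ sig = (2;(1,2))
  • {2,8}:  v_{2} + v_{8} = 2·v_{3}  ⇒ sig = (2;(2))
  • {3,4,5}:  v_{3} + v_{4} + v_{5} = v_{2}  ⇒ sig = (3;(1))
  • {3,6,7}:  v_{3} + v_{6} + v_{7} = v_{5}  ⇒ sig = (3;(1))
  • {4,5,8}:  v_{4} + v_{5} + v_{8} = v_{3}  ⇒ sig = (3;(1))
  • {2,6,7}:  v_{2} + v_{6} + v_{7} = v_{4} + 2·v_{5}  ⇒ sig = (3;(1,2))
  • {4,6,7,8}:  v_{4} + v_{6} + v_{7} + v_{8} = 0  ⇒ sig = (4;())

so the primitive-relation signature multiset is
    |P|=2: 4 collections, coeffs (1), (1,1,1), (1,2), (2)
    |P|=3: 4 collections, coeffs (1), (1), (1), (1,2)
    |P|=4: 1 collection, coeffs ()


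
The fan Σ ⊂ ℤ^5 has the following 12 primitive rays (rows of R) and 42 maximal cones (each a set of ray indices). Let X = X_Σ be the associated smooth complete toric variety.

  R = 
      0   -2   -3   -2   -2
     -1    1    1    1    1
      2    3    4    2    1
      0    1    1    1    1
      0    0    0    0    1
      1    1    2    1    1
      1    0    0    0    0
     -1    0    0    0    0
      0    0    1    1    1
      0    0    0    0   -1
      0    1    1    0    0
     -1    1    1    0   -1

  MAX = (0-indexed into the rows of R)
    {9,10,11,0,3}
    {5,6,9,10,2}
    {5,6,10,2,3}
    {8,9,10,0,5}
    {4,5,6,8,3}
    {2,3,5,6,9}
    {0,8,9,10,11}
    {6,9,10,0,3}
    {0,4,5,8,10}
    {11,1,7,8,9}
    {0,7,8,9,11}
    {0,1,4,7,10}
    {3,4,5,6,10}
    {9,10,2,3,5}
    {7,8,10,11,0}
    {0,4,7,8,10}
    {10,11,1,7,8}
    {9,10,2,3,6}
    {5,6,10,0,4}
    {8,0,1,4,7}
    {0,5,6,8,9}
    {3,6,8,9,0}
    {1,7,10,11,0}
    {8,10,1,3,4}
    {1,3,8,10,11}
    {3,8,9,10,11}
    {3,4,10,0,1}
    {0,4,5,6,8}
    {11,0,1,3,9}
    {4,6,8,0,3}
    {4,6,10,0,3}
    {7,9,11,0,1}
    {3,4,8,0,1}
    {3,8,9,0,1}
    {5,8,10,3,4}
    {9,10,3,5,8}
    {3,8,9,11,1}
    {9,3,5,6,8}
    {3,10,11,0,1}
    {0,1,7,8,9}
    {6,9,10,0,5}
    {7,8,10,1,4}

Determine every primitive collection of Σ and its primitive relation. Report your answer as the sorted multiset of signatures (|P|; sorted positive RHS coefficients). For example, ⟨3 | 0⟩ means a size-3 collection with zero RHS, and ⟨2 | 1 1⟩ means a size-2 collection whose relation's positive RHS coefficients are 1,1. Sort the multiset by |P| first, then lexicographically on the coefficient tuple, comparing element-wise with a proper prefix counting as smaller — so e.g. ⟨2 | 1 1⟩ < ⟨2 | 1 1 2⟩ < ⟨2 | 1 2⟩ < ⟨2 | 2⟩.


The 24 primitive collections of Σ (r=12, n=5):

  P = {4,9}:  v_{4} + v_{9} = 0  so sig = ⟨2 | 0⟩
  P = {6,7}:  v_{6} + v_{7} = 0  so sig = ⟨2 | 0⟩
  P = {1,6}:  v_{1} + v_{6} = v_{3}  so sig = ⟨2 | 1⟩
  P = {3,7}:  v_{3} + v_{7} = v_{1}  so sig = ⟨2 | 1⟩
  P = {4,11}:  v_{4} + v_{11} = v_{7} + v_{10}  so sig = ⟨2 | 1 1⟩
  P = {5,7}:  v_{5} + v_{7} = v_{8} + v_{10}  so sig = ⟨2 | 1 1⟩
  P = {6,11}:  v_{6} + v_{11} = v_{9} + v_{10}  so sig = ⟨2 | 1 1⟩
  P = {1,5}:  v_{1} + v_{5} = v_{3} + v_{8} + v_{10}  so sig = ⟨2 | 1 1 1⟩
  P = {2,4}:  v_{2} + v_{4} = v_{3} + v_{5} + v_{6} + v_{10}  so sig = ⟨2 | 1 1 1 1⟩
  P = {2,7}:  v_{2} + v_{7} = v_{3} + v_{5} + v_{9} + v_{10}  so sig = ⟨2 | 1 1 1 1⟩
  P = {1,2}:  v_{1} + v_{2} = 2·v_{3} + v_{5} + v_{9} + v_{10}  so sig = ⟨2 | 1 1 1 2⟩
  P = {0,2}:  v_{0} + v_{2} = 2·v_{6} + v_{9} + v_{10}  so sig = ⟨2 | 1 1 2⟩
  P = {2,8}:  v_{2} + v_{8} = v_{3} + 2·v_{5} + v_{9}  so sig = ⟨2 | 1 1 2⟩
  P = {5,11}:  v_{5} + v_{11} = v_{8} + v_{9} + 2·v_{10}  so sig = ⟨2 | 1 1 2⟩
  P = {2,11}:  v_{2} + v_{11} = v_{3} + v_{5} + 2·v_{9} + 2·v_{10}  so sig = ⟨2 | 1 1 2 2⟩
  P = {0,3,5}:  v_{0} + v_{3} + v_{5} = v_{6}  so sig = ⟨3 | 1⟩
  P = {6,8,10}:  v_{6} + v_{8} + v_{10} = v_{5}  so sig = ⟨3 | 1⟩
  P = {7,9,10}:  v_{7} + v_{9} + v_{10} = v_{11}  so sig = ⟨3 | 1⟩
  P = {1,9,10}:  v_{1} + v_{9} + v_{10} = v_{3} + v_{11}  so sig = ⟨3 | 1 1⟩
  P = {0,3,8,10}:  v_{0} + v_{3} + v_{8} + v_{10} = 0  so sig = ⟨4 | 0⟩
  P = {0,1,8,10}:  v_{0} + v_{1} + v_{8} + v_{10} = v_{7}  so sig = ⟨4 | 1⟩
  P = {0,3,8,11}:  v_{0} + v_{3} + v_{8} + v_{11} = v_{7} + v_{9}  so sig = ⟨4 | 1 1⟩
  P = {0,1,8,11}:  v_{0} + v_{1} + v_{8} + v_{11} = 2·v_{7} + v_{9}  so sig = ⟨4 | 1 2⟩
  P = {3,5,6,9,10}:  v_{3} + v_{5} + v_{6} + v_{9} + v_{10} = v_{2}  so sig = ⟨5 | 1⟩

Signatures (|P|; sorted positive RHS coefficients), sorted:
    |P|=2: 15 collections, coeffs (), (), (1), (1), (1,1), (1,1), (1,1), (1,1,1), (1,1,1,1), (1,1,1,1), (1,1,1,2), (1,1,2), (1,1,2), (1,1,2), (1,1,2,2)
    |P|=3: 4 collections, coeffs (1), (1), (1), (1,1)
    |P|=4: 4 collections, coeffs (), (1), (1,1), (1,2)
    |P|=5: 1 collection, coeffs (1)


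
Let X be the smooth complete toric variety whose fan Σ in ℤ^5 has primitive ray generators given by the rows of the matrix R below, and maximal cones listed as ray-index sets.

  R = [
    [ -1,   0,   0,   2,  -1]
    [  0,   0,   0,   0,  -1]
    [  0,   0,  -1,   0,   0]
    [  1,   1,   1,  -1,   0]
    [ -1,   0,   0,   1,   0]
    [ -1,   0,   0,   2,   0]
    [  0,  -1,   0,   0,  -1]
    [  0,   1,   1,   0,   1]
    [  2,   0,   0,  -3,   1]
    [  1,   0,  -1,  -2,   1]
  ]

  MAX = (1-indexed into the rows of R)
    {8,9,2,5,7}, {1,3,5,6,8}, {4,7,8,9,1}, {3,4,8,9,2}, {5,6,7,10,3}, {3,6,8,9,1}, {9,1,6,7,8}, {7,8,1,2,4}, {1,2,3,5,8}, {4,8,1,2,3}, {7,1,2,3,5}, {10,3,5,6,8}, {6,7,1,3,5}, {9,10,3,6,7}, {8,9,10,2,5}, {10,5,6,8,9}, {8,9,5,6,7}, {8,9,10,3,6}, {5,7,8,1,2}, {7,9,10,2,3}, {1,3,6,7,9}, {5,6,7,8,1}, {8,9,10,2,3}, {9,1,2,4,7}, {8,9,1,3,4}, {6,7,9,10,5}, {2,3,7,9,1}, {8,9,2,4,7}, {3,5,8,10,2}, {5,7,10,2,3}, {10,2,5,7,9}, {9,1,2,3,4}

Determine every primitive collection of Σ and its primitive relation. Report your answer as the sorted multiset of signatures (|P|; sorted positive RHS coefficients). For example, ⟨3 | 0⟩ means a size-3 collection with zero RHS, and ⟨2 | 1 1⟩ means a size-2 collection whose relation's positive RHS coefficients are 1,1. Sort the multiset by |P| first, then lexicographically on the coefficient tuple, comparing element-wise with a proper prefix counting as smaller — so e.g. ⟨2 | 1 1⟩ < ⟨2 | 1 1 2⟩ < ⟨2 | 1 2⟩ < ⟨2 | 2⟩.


Δ(Σ) — 10 vertices, 11 min non-faces:

  {1,10}:  v_{1} + v_{10} = v_{3}  ⟹  sig = ⟨2 | 1⟩
  {2,6}:  v_{2} + v_{6} = v_{1}  ⟹  sig = ⟨2 | 1⟩
  {4,5}:  v_{4} + v_{5} = v_{2} + v_{8}  ⟹  sig = ⟨2 | 1 1⟩
  {4,10}:  v_{4} + v_{10} = v_{2} + v_{3} + v_{8} + v_{9}  ⟹  sig = ⟨2 | 1 1 1 1⟩
  {4,6}:  v_{4} + v_{6} = 2·v_{1} + v_{8} + v_{9}  ⟹  sig = ⟨2 | 1 1 2⟩
  {1,5,9}:  v_{1} + v_{5} + v_{9} = 0  ⟹  sig = ⟨3 | 0⟩
  {3,7,8}:  v_{3} + v_{7} + v_{8} = 0  ⟹  sig = ⟨3 | 0⟩
  {3,5,9}:  v_{3} + v_{5} + v_{9} = v_{10}  ⟹  sig = ⟨3 | 1⟩
  {7,8,10}:  v_{7} + v_{8} + v_{10} = v_{5} + v_{9}  ⟹  sig = ⟨3 | 1 1⟩
  {3,4,7}:  v_{3} + v_{4} + v_{7} = v_{1} + v_{2} + v_{9}  ⟹  sig = ⟨3 | 1 1 1⟩
  {1,2,8,9}:  v_{1} + v_{2} + v_{8} + v_{9} = v_{4}  ⟹  sig = ⟨4 | 1⟩

Hence PRS(X_Σ) =
[⟨2 | 1⟩, ⟨2 | 1⟩, ⟨2 | 1 1⟩, ⟨2 | 1 1 1 1⟩, ⟨2 | 1 1 2⟩, ⟨3 | 0⟩, ⟨3 | 0⟩, ⟨3 | 1⟩, ⟨3 | 1 1⟩, ⟨3 | 1 1 1⟩, ⟨4 | 1⟩]


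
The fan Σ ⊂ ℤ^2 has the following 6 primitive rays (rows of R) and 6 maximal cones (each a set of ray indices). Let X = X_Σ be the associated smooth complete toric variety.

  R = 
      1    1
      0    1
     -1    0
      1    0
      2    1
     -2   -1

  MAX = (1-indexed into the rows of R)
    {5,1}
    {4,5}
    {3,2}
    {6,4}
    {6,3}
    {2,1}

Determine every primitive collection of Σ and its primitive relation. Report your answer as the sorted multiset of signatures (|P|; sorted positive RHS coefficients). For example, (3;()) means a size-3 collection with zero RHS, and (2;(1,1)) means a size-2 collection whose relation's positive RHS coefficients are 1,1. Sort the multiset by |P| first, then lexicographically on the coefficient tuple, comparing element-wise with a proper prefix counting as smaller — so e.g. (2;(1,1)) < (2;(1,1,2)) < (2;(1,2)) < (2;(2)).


9 collections generate NE(X_Σ); each relation:

  • {3,4}:  v_{3} + v_{4} = 0 — sig = (2;())
  • {5,6}:  v_{5} + v_{6} = 0 — sig = (2;())
  • {1,3}:  v_{1} + v_{3} = v_{2} — sig = (2;(1))
  • {1,4}:  v_{1} + v_{4} = v_{5} — sig = (2;(1))
  • {1,6}:  v_{1} + v_{6} = v_{3} — sig = (2;(1))
  • {2,4}:  v_{2} + v_{4} = v_{1} — sig = (2;(1))
  • {3,5}:  v_{3} + v_{5} = v_{1} — sig = (2;(1))
  • {2,5}:  v_{2} + v_{5} = 2·v_{1} — sig = (2;(2))
  • {2,6}:  v_{2} + v_{6} = 2·v_{3} — sig = (2;(2))

Sorted signature multiset PRS(X):
{ (2;()) ×2,  (2;(1)) ×5,  (2;(2)) ×2 }


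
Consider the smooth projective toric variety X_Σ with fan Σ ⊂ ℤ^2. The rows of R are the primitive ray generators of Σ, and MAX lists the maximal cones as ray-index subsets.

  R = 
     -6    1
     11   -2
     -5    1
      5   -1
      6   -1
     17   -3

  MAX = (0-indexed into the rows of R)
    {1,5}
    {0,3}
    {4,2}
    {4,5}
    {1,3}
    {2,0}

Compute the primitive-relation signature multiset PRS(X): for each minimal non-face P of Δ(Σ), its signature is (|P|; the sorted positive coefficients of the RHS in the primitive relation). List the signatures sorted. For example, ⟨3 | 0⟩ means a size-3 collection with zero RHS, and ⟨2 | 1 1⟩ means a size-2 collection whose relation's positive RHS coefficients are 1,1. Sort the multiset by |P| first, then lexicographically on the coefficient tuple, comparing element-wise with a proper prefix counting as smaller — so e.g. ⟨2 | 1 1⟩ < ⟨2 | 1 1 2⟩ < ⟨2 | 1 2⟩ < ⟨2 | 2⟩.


The 9 primitive collections of Σ (r=6, n=2):

  {0,4}:  v_{0} + v_{4} = 0 ; sig = ⟨2 | 0⟩
  {2,3}:  v_{2} + v_{3} = 0 ; sig = ⟨2 | 0⟩
  {0,1}:  v_{0} + v_{1} = v_{3} ; sig = ⟨2 | 1⟩
  {0,5}:  v_{0} + v_{5} = v_{1} ; sig = ⟨2 | 1⟩
  {1,2}:  v_{1} + v_{2} = v_{4} ; sig = ⟨2 | 1⟩
  {1,4}:  v_{1} + v_{4} = v_{5} ; sig = ⟨2 | 1⟩
  {3,4}:  v_{3} + v_{4} = v_{1} ; sig = ⟨2 | 1⟩
  {2,5}:  v_{2} + v_{5} = 2·v_{4} ; sig = ⟨2 | 2⟩
  {3,5}:  v_{3} + v_{5} = 2·v_{1} ; sig = ⟨2 | 2⟩

so the primitive-relation signature multiset is
{ ⟨2 | 0⟩ ×2,  ⟨2 | 1⟩ ×5,  ⟨2 | 2⟩ ×2 }


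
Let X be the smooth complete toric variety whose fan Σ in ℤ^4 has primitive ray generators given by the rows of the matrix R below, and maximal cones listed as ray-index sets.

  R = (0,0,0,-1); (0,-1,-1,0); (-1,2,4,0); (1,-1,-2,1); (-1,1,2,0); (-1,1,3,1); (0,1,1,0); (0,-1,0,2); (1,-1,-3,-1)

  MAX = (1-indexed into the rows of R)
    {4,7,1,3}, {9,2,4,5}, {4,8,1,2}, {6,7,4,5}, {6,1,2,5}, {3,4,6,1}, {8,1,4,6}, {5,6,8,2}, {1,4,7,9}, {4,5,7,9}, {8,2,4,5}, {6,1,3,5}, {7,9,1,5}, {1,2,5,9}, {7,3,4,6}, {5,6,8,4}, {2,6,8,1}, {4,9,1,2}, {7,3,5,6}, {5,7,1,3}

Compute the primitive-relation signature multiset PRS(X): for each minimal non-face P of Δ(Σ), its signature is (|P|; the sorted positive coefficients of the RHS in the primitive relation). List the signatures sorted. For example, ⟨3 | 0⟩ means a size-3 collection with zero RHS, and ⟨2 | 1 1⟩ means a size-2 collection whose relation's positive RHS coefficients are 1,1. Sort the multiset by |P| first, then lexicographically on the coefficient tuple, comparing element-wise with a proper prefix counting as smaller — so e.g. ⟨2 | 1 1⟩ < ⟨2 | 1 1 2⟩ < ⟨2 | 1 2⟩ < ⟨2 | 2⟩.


The 12 primitive collections of Σ (r=9, n=4):

  {2,7}:  v_{2} + v_{7} = 0 ; sig = ⟨2 | 0⟩
  {6,9}:  v_{6} + v_{9} = 0 ; sig = ⟨2 | 0⟩
  {2,3}:  v_{2} + v_{3} = v_{1} + v_{6} ; sig = ⟨2 | 1 1⟩
  {3,9}:  v_{3} + v_{9} = v_{1} + v_{7} ; sig = ⟨2 | 1 1⟩
  {7,8}:  v_{7} + v_{8} = v_{4} + v_{6} ; sig = ⟨2 | 1 1⟩
  {8,9}:  v_{8} + v_{9} = v_{2} + v_{4} ; sig = ⟨2 | 1 1⟩
  {3,8}:  v_{3} + v_{8} = v_{1} + v_{4} + 2·v_{6} ; sig = ⟨2 | 1 1 2⟩
  {1,4,5}:  v_{1} + v_{4} + v_{5} = 0 ; sig = ⟨3 | 0⟩
  {1,6,7}:  v_{1} + v_{6} + v_{7} = v_{3} ; sig = ⟨3 | 1⟩
  {2,4,6}:  v_{2} + v_{4} + v_{6} = v_{8} ; sig = ⟨3 | 1⟩
  {1,5,8}:  v_{1} + v_{5} + v_{8} = v_{2} + v_{6} ; sig = ⟨3 | 1 1⟩
  {3,4,5}:  v_{3} + v_{4} + v_{5} = v_{6} + v_{7} ; sig = ⟨3 | 1 1⟩

so the primitive-relation signature multiset is
    ⟨2 | 0⟩
    ⟨2 | 0⟩
    ⟨2 | 1 1⟩
    ⟨2 | 1 1⟩
    ⟨2 | 1 1⟩
    ⟨2 | 1 1⟩
    ⟨2 | 1 1 2⟩
    ⟨3 | 0⟩
    ⟨3 | 1⟩
    ⟨3 | 1⟩
    ⟨3 | 1 1⟩
    ⟨3 | 1 1⟩


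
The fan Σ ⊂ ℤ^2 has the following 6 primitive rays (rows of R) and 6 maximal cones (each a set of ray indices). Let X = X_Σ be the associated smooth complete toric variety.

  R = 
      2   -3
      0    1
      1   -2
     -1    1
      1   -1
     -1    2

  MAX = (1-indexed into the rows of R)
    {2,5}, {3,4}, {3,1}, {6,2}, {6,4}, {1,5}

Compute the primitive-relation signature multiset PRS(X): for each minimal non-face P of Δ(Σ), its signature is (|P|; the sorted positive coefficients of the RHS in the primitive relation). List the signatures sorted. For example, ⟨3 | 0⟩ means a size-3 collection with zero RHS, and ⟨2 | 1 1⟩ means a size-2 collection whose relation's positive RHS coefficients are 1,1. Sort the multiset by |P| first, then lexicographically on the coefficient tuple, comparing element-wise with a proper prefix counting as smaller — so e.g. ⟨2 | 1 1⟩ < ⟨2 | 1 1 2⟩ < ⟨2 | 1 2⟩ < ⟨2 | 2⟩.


9 minimal non-faces of Δ(Σ) (on 6 rays):

  P={3,6}:  v_{3} + v_{6} = 0  ⇒ sig = ⟨2 | 0⟩
  P={4,5}:  v_{4} + v_{5} = 0  ⇒ sig = ⟨2 | 0⟩
  P={1,4}:  v_{1} + v_{4} = v_{3}  ⇒ sig = ⟨2 | 1⟩
  P={1,6}:  v_{1} + v_{6} = v_{5}  ⇒ sig = ⟨2 | 1⟩
  P={2,3}:  v_{2} + v_{3} = v_{5}  ⇒ sig = ⟨2 | 1⟩
  P={2,4}:  v_{2} + v_{4} = v_{6}  ⇒ sig = ⟨2 | 1⟩
  P={3,5}:  v_{3} + v_{5} = v_{1}  ⇒ sig = ⟨2 | 1⟩
  P={5,6}:  v_{5} + v_{6} = v_{2}  ⇒ sig = ⟨2 | 1⟩
  P={1,2}:  v_{1} + v_{2} = 2·v_{5}  ⇒ sig = ⟨2 | 2⟩

so the primitive-relation signature multiset is
{ ⟨2 | 0⟩ ×2,  ⟨2 | 1⟩ ×6,  ⟨2 | 2⟩ }


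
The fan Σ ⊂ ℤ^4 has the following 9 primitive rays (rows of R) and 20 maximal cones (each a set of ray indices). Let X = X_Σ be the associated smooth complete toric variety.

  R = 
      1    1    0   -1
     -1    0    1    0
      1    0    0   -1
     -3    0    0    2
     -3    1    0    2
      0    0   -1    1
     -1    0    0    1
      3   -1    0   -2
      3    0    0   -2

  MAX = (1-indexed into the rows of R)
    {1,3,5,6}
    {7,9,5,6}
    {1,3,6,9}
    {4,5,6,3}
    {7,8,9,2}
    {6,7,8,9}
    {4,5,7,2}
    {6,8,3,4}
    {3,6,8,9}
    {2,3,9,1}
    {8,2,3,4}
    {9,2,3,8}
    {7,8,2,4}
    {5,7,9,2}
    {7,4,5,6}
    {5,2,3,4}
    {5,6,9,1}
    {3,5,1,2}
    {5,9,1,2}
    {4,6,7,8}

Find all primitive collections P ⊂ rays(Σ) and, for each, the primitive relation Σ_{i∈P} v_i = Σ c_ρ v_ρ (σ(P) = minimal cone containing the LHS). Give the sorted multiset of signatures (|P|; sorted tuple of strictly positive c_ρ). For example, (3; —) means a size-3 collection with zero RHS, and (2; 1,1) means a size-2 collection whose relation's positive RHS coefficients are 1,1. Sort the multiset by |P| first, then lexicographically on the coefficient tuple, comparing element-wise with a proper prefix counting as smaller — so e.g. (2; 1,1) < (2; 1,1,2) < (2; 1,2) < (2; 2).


Σ has 8 primitive collections:

  P={3,7}:  v_{3} + v_{7} = 0  so sig = (2; —)
  P={4,9}:  v_{4} + v_{9} = 0  so sig = (2; —)
  P={5,8}:  v_{5} + v_{8} = 0  so sig = (2; —)
  P={2,6}:  v_{2} + v_{6} = v_{7}  so sig = (2; 1)
  P={1,4}:  v_{1} + v_{4} = v_{3} + v_{5}  so sig = (2; 1,1)
  P={1,7}:  v_{1} + v_{7} = v_{5} + v_{9}  so sig = (2; 1,1)
  P={1,8}:  v_{1} + v_{8} = v_{3} + v_{9}  so sig = (2; 1,1)
  P={3,5,9}:  v_{3} + v_{5} + v_{9} = v_{1}  so sig = (3; 1)

Signatures (|P|; sorted positive RHS coefficients), sorted:
    |P|=2: 7 collections, coeffs (), (), (), (1), (1,1), (1,1), (1,1)
    |P|=3: 1 collection, coeffs (1)


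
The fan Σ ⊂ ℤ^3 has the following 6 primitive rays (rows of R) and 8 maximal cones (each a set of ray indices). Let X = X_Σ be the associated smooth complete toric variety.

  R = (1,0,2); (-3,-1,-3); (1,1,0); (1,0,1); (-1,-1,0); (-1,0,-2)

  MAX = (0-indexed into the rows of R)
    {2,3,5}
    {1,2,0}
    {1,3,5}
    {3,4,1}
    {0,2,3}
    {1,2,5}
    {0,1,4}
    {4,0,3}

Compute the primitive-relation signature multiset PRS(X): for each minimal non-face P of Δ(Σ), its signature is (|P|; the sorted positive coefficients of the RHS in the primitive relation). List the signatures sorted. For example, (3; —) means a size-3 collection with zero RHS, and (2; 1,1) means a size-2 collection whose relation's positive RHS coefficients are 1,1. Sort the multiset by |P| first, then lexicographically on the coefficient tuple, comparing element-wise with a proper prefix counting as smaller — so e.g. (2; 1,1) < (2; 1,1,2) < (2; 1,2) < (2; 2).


|primitive collections| = 5. Relations:

  P = {0,5}:  v_{0} + v_{5} = 0 — sig = (2; —)
  P = {2,4}:  v_{2} + v_{4} = 0 — sig = (2; —)
  P = {4,5}:  v_{4} + v_{5} = v_{1} + v_{3} — sig = (2; 1,1)
  P = {0,1,3}:  v_{0} + v_{1} + v_{3} = v_{4} — sig = (3; 1)
  P = {1,2,3}:  v_{1} + v_{2} + v_{3} = v_{5} — sig = (3; 1)

Hence PRS(X_Σ) =
    (2; —)
    (2; —)
    (2; 1,1)
    (3; 1)
    (3; 1)


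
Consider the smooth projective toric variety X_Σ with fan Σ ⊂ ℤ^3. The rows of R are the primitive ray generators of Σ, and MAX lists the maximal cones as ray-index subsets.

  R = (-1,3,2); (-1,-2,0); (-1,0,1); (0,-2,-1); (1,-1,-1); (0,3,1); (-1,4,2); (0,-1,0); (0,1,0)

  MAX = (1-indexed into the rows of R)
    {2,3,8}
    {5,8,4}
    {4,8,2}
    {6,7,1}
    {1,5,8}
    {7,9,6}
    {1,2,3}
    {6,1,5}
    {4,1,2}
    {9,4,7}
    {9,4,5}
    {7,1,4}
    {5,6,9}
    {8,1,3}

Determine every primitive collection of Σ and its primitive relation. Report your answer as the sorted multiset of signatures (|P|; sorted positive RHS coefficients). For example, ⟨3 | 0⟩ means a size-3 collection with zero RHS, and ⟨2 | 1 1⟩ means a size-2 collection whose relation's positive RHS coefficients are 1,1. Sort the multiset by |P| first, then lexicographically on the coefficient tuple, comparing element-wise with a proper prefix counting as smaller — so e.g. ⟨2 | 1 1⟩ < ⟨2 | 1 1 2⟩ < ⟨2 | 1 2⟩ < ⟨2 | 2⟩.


Σ has 18 primitive collections:

  • {8,9}:  v_{8} + v_{9} = 0  ⟹  sig = ⟨2 | 0⟩
  • {1,9}:  v_{1} + v_{9} = v_{7}  ⟹  sig = ⟨2 | 1⟩
  • {3,4}:  v_{3} + v_{4} = v_{2}  ⟹  sig = ⟨2 | 1⟩
  • {3,5}:  v_{3} + v_{5} = v_{8}  ⟹  sig = ⟨2 | 1⟩
  • {3,6}:  v_{3} + v_{6} = v_{1}  ⟹  sig = ⟨2 | 1⟩
  • {4,6}:  v_{4} + v_{6} = v_{9}  ⟹  sig = ⟨2 | 1⟩
  • {5,7}:  v_{5} + v_{7} = v_{6}  ⟹  sig = ⟨2 | 1⟩
  • {7,8}:  v_{7} + v_{8} = v_{1}  ⟹  sig = ⟨2 | 1⟩
  • {2,5}:  v_{2} + v_{5} = v_{4} + v_{8}  ⟹  sig = ⟨2 | 1 1⟩
  • {2,6}:  v_{2} + v_{6} = v_{1} + v_{4}  ⟹  sig = ⟨2 | 1 1⟩
  • {3,9}:  v_{3} + v_{9} = v_{1} + v_{4}  ⟹  sig = ⟨2 | 1 1⟩
  • {6,8}:  v_{6} + v_{8} = v_{1} + v_{5}  ⟹  sig = ⟨2 | 1 1⟩
  • {2,9}:  v_{2} + v_{9} = v_{1} + 2·v_{4}  ⟹  sig = ⟨2 | 1 2⟩
  • {3,7}:  v_{3} + v_{7} = 2·v_{1} + v_{4}  ⟹  sig = ⟨2 | 1 2⟩
  • {2,7}:  v_{2} + v_{7} = 2·v_{1} + 2·v_{4}  ⟹  sig = ⟨2 | 2 2⟩
  • {1,4,5}:  v_{1} + v_{4} + v_{5} = 0  ⟹  sig = ⟨3 | 0⟩
  • {1,4,8}:  v_{1} + v_{4} + v_{8} = v_{3}  ⟹  sig = ⟨3 | 1⟩
  • {1,2,8}:  v_{1} + v_{2} + v_{8} = 2·v_{3}  ⟹  sig = ⟨3 | 2⟩

Sorted signature multiset PRS(X):
    |P|=2: 15 collections, coeffs (), (1), (1), (1), (1), (1), (1), (1), (1,1), (1,1), (1,1), (1,1), (1,2), (1,2), (2,2)
    |P|=3: 3 collections, coeffs (), (1), (2)


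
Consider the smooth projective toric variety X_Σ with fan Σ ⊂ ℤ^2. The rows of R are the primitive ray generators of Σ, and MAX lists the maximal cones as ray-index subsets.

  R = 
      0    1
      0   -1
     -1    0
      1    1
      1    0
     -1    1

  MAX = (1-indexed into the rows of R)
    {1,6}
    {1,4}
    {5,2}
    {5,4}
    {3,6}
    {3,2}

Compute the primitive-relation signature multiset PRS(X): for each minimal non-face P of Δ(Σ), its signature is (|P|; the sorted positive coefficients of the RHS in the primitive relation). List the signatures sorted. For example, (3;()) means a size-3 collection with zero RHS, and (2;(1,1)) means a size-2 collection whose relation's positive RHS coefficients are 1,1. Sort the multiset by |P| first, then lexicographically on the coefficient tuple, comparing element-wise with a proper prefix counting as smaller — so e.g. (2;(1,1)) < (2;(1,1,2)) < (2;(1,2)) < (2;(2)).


Primitive collections (9):

  {1,2}:  v_{1} + v_{2} = 0 ; sig = (2;())
  {3,5}:  v_{3} + v_{5} = 0 ; sig = (2;())
  {1,3}:  v_{1} + v_{3} = v_{6} ; sig = (2;(1))
  {1,5}:  v_{1} + v_{5} = v_{4} ; sig = (2;(1))
  {2,4}:  v_{2} + v_{4} = v_{5} ; sig = (2;(1))
  {2,6}:  v_{2} + v_{6} = v_{3} ; sig = (2;(1))
  {3,4}:  v_{3} + v_{4} = v_{1} ; sig = (2;(1))
  {5,6}:  v_{5} + v_{6} = v_{1} ; sig = (2;(1))
  {4,6}:  v_{4} + v_{6} = 2·v_{1} ; sig = (2;(2))

Signatures (|P|; sorted positive RHS coefficients), sorted:
[(2;()), (2;()), (2;(1)), (2;(1)), (2;(1)), (2;(1)), (2;(1)), (2;(1)), (2;(2))]


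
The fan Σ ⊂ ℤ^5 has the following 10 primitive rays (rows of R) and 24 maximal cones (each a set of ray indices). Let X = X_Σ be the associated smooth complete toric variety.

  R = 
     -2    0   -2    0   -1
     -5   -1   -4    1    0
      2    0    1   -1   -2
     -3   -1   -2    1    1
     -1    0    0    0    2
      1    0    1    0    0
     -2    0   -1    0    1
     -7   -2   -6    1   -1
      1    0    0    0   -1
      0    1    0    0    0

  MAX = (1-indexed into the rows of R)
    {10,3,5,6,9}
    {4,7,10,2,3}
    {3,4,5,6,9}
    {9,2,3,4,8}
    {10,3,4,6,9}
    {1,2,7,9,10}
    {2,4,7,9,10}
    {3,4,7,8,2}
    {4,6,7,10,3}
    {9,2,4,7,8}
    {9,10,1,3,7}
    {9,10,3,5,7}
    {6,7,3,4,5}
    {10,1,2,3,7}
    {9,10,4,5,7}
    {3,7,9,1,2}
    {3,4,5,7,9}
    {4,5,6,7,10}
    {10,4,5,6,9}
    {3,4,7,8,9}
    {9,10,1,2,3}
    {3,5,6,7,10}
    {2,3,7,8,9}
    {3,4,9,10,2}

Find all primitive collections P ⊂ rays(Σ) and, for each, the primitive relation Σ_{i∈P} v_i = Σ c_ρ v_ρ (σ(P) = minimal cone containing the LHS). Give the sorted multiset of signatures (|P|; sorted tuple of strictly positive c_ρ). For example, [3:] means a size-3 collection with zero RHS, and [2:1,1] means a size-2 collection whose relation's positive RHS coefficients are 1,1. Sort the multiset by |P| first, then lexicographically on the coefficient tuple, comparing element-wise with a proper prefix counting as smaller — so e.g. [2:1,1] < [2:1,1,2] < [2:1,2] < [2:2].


|primitive collections| = 14. Relations:

  P = {1,4}:  v_{1} + v_{4} = v_{2}  ⇒ sig = [2:1]
  P = {8,10}:  v_{8} + v_{10} = v_{1} + v_{2}  ⇒ sig = [2:1,1]
  P = {1,6}:  v_{1} + v_{6} = v_{3} + v_{4} + v_{10}  ⇒ sig = [2:1,1,1]
  P = {6,8}:  v_{6} + v_{8} = v_{2} + v_{3} + v_{4}  ⇒ sig = [2:1,1,1]
  P = {1,8}:  v_{1} + v_{8} = 2·v_{2} + v_{3} + v_{7} + v_{9}  ⇒ sig = [2:1,1,1,2]
  P = {2,5}:  v_{2} + v_{5} = v_{4} + 2·v_{7} + v_{9}  ⇒ sig = [2:1,1,2]
  P = {2,6}:  v_{2} + v_{6} = v_{3} + 2·v_{4} + v_{10}  ⇒ sig = [2:1,1,2]
  P = {1,5}:  v_{1} + v_{5} = 2·v_{7} + v_{9}  ⇒ sig = [2:1,2]
  P = {5,8}:  v_{5} + v_{8} = v_{3} + 2·v_{4} + 3·v_{7} + 2·v_{9}  ⇒ sig = [2:1,2,2,3]
  P = {6,7,9}:  v_{6} + v_{7} + v_{9} = 0  ⇒ sig = [3:]
  P = {3,4,5,10}:  v_{3} + v_{4} + v_{5} + v_{10} = v_{7}  ⇒ sig = [4:1]
  P = {2,3,4,7,9}:  v_{2} + v_{3} + v_{4} + v_{7} + v_{9} = v_{8}  ⇒ sig = [5:1]
  P = {3,4,7,9,10}:  v_{3} + v_{4} + v_{7} + v_{9} + v_{10} = v_{1}  ⇒ sig = [5:1]
  P = {2,3,7,9,10}:  v_{2} + v_{3} + v_{7} + v_{9} + v_{10} = 2·v_{1}  ⇒ sig = [5:2]

Hence PRS(X_Σ) =
    [2:1]
    [2:1,1]
    [2:1,1,1]
    [2:1,1,1]
    [2:1,1,1,2]
    [2:1,1,2]
    [2:1,1,2]
    [2:1,2]
    [2:1,2,2,3]
    [3:]
    [4:1]
    [5:1]
    [5:1]
    [5:2]


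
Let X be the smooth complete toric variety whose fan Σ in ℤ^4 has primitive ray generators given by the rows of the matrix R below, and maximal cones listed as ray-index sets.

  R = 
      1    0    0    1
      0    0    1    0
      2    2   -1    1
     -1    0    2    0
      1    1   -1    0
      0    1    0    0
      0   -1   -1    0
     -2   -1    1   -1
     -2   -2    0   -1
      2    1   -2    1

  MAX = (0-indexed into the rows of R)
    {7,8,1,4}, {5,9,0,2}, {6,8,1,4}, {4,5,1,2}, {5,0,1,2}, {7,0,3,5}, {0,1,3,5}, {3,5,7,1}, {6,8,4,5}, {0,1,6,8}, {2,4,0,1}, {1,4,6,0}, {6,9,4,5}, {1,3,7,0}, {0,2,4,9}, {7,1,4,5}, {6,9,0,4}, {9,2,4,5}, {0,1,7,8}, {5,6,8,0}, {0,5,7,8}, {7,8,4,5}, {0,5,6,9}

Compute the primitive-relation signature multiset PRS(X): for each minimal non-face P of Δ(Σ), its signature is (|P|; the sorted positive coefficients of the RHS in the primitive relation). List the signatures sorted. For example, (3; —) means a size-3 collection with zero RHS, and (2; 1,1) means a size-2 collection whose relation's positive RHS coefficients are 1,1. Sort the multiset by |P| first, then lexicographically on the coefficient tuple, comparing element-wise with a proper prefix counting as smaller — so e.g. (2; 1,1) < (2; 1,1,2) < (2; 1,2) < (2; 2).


Primitive collections (18):

  {2,6}:  v_{2} + v_{6} = v_{9} — sig = (2; 1)
  {2,7}:  v_{2} + v_{7} = v_{5} — sig = (2; 1)
  {6,7}:  v_{6} + v_{7} = v_{8} — sig = (2; 1)
  {1,9}:  v_{1} + v_{9} = v_{0} + v_{4} — sig = (2; 1,1)
  {2,8}:  v_{2} + v_{8} = v_{5} + v_{6} — sig = (2; 1,1)
  {3,4}:  v_{3} + v_{4} = v_{1} + v_{5} — sig = (2; 1,1)
  {3,6}:  v_{3} + v_{6} = v_{0} + v_{7} — sig = (2; 1,1)
  {3,9}:  v_{3} + v_{9} = v_{0} + v_{5} — sig = (2; 1,1)
  {7,9}:  v_{7} + v_{9} = v_{5} + v_{6} — sig = (2; 1,1)
  {2,3}:  v_{2} + v_{3} = v_{0} + v_{1} + 2·v_{5} — sig = (2; 1,1,2)
  {3,8}:  v_{3} + v_{8} = v_{0} + 2·v_{7} — sig = (2; 1,2)
  {8,9}:  v_{8} + v_{9} = v_{5} + 2·v_{6} — sig = (2; 1,2)
  {0,4,7}:  v_{0} + v_{4} + v_{7} = 0 — sig = (3; —)
  {1,5,6}:  v_{1} + v_{5} + v_{6} = 0 — sig = (3; —)
  {0,4,5}:  v_{0} + v_{4} + v_{5} = v_{2} — sig = (3; 1)
  {0,4,8}:  v_{0} + v_{4} + v_{8} = v_{6} — sig = (3; 1)
  {1,5,8}:  v_{1} + v_{5} + v_{8} = v_{7} — sig = (3; 1)
  {0,1,5,7}:  v_{0} + v_{1} + v_{5} + v_{7} = v_{3} — sig = (4; 1)

so the primitive-relation signature multiset is
    (2; 1)
    (2; 1)
    (2; 1)
    (2; 1,1)
    (2; 1,1)
    (2; 1,1)
    (2; 1,1)
    (2; 1,1)
    (2; 1,1)
    (2; 1,1,2)
    (2; 1,2)
    (2; 1,2)
    (3; —)
    (3; —)
    (3; 1)
    (3; 1)
    (3; 1)
    (4; 1)


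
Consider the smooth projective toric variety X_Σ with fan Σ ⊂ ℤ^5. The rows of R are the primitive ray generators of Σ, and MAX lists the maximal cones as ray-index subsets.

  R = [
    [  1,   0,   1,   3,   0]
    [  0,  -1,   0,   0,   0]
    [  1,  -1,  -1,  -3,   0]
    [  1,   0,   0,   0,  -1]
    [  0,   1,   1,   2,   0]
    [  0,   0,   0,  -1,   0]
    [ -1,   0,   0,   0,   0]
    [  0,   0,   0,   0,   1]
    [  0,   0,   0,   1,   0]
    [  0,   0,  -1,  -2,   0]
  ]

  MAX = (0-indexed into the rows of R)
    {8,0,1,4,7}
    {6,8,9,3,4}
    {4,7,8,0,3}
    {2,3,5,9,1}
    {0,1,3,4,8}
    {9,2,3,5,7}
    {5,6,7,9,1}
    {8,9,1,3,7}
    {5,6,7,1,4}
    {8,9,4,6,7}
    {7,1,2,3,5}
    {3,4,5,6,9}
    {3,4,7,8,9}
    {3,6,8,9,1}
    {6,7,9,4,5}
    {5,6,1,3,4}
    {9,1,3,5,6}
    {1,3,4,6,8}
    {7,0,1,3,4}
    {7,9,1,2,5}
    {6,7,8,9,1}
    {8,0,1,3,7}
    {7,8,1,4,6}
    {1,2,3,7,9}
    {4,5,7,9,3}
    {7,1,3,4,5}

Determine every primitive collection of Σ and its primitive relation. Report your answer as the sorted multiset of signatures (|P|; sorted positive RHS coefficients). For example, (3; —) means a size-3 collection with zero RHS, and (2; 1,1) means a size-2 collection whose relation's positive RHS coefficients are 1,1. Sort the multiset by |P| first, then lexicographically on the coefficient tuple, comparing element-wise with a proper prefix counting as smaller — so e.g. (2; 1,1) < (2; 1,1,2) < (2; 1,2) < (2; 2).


12 collections generate NE(X_Σ); each relation:

  P = {5,8}:  v_{5} + v_{8} = 0 ; sig = (2; —)
  P = {0,6}:  v_{0} + v_{6} = v_{1} + v_{4} + v_{8} ; sig = (2; 1,1,1)
  P = {0,9}:  v_{0} + v_{9} = v_{3} + v_{7} + v_{8} ; sig = (2; 1,1,1)
  P = {2,4}:  v_{2} + v_{4} = v_{3} + v_{5} + v_{7} ; sig = (2; 1,1,1)
  P = {2,6}:  v_{2} + v_{6} = v_{1} + v_{5} + v_{9} ; sig = (2; 1,1,1)
  P = {0,5}:  v_{0} + v_{5} = v_{1} + v_{3} + v_{4} + v_{7} ; sig = (2; 1,1,1,1)
  P = {2,8}:  v_{2} + v_{8} = v_{1} + v_{3} + v_{7} + v_{9} ; sig = (2; 1,1,1,1)
  P = {0,2}:  v_{0} + v_{2} = v_{1} + 2·v_{3} + 2·v_{7} ; sig = (2; 1,2,2)
  P = {1,4,9}:  v_{1} + v_{4} + v_{9} = 0 ; sig = (3; —)
  P = {3,6,7}:  v_{3} + v_{6} + v_{7} = 0 ; sig = (3; —)
  P = {1,3,4,7,8}:  v_{1} + v_{3} + v_{4} + v_{7} + v_{8} = v_{0} ; sig = (5; 1)
  P = {1,3,5,7,9}:  v_{1} + v_{3} + v_{5} + v_{7} + v_{9} = v_{2} ; sig = (5; 1)

so the primitive-relation signature multiset is
    (2; —)
    (2; 1,1,1)
    (2; 1,1,1)
    (2; 1,1,1)
    (2; 1,1,1)
    (2; 1,1,1,1)
    (2; 1,1,1,1)
    (2; 1,2,2)
    (3; —)
    (3; —)
    (5; 1)
    (5; 1)


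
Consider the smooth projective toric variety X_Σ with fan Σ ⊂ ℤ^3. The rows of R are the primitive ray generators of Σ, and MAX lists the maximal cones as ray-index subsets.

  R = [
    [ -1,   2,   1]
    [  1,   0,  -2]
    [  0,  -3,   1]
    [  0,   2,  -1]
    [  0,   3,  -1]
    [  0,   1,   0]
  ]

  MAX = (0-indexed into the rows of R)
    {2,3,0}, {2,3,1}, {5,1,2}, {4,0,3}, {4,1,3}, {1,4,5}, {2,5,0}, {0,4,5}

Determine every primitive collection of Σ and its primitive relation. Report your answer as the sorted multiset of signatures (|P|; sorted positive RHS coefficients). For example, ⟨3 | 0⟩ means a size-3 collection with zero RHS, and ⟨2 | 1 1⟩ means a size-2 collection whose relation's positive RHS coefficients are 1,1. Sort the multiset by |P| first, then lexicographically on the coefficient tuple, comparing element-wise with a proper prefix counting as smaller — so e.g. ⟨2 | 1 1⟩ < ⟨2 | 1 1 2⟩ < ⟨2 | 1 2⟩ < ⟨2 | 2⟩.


Σ has 3 primitive collections:

  • {2,4}:  v_{2} + v_{4} = 0 — sig = ⟨2 | 0⟩
  • {0,1}:  v_{0} + v_{1} = v_{3} — sig = ⟨2 | 1⟩
  • {3,5}:  v_{3} + v_{5} = v_{4} — sig = ⟨2 | 1⟩

Signatures (|P|; sorted positive RHS coefficients), sorted:
    ⟨2 | 0⟩
    ⟨2 | 1⟩
    ⟨2 | 1⟩


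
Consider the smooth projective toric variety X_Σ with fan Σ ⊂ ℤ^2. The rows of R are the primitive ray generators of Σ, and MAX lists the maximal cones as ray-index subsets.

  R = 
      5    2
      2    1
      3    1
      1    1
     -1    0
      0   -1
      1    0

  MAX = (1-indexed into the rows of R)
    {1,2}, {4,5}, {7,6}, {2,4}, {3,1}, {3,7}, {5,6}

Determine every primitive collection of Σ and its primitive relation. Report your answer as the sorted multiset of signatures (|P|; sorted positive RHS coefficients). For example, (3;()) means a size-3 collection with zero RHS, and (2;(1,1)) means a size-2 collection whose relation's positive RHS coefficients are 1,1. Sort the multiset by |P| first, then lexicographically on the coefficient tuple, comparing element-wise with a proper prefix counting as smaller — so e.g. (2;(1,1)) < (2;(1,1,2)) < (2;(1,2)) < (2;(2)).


|primitive collections| = 14. Relations:

  P={5,7}:  v_{5} + v_{7} = 0 ; sig = (2;())
  P={2,3}:  v_{2} + v_{3} = v_{1} ; sig = (2;(1))
  P={2,5}:  v_{2} + v_{5} = v_{4} ; sig = (2;(1))
  P={2,7}:  v_{2} + v_{7} = v_{3} ; sig = (2;(1))
  P={3,5}:  v_{3} + v_{5} = v_{2} ; sig = (2;(1))
  P={4,6}:  v_{4} + v_{6} = v_{7} ; sig = (2;(1))
  P={4,7}:  v_{4} + v_{7} = v_{2} ; sig = (2;(1))
  P={1,6}:  v_{1} + v_{6} = v_{3} + 2·v_{7} ; sig = (2;(1,2))
  P={1,5}:  v_{1} + v_{5} = 2·v_{2} ; sig = (2;(2))
  P={1,7}:  v_{1} + v_{7} = 2·v_{3} ; sig = (2;(2))
  P={2,6}:  v_{2} + v_{6} = 2·v_{7} ; sig = (2;(2))
  P={3,4}:  v_{3} + v_{4} = 2·v_{2} ; sig = (2;(2))
  P={1,4}:  v_{1} + v_{4} = 3·v_{2} ; sig = (2;(3))
  P={3,6}:  v_{3} + v_{6} = 3·v_{7} ; sig = (2;(3))

Hence PRS(X_Σ) =
{ (2;()),  (2;(1)) ×6,  (2;(1,2)),  (2;(2)) ×4,  (2;(3)) ×2 }


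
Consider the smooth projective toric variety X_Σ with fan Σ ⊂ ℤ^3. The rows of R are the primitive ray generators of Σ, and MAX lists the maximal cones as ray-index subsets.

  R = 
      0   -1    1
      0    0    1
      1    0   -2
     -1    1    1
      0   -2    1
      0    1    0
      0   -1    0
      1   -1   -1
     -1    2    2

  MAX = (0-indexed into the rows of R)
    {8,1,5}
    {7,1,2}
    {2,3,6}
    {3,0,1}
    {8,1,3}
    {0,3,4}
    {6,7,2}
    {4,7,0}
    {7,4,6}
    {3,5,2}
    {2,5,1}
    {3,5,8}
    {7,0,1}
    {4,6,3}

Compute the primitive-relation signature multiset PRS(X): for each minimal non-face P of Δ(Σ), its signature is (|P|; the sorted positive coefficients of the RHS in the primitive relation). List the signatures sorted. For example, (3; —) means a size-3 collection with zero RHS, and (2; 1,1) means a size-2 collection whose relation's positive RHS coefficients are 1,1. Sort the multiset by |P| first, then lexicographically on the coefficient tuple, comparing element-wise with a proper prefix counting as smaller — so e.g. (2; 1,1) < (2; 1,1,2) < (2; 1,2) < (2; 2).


Primitive collections (17):

  {3,7}:  v_{3} + v_{7} = 0 — sig = (2; —)
  {5,6}:  v_{5} + v_{6} = 0 — sig = (2; —)
  {0,2}:  v_{0} + v_{2} = v_{7} — sig = (2; 1)
  {0,5}:  v_{0} + v_{5} = v_{1} — sig = (2; 1)
  {0,6}:  v_{0} + v_{6} = v_{4} — sig = (2; 1)
  {1,6}:  v_{1} + v_{6} = v_{0} — sig = (2; 1)
  {4,5}:  v_{4} + v_{5} = v_{0} — sig = (2; 1)
  {2,4}:  v_{2} + v_{4} = v_{6} + v_{7} — sig = (2; 1,1)
  {5,7}:  v_{5} + v_{7} = v_{1} + v_{2} — sig = (2; 1,1)
  {6,8}:  v_{6} + v_{8} = v_{1} + v_{3} — sig = (2; 1,1)
  {7,8}:  v_{7} + v_{8} = v_{1} + v_{5} — sig = (2; 1,1)
  {4,8}:  v_{4} + v_{8} = v_{0} + v_{1} + v_{3} — sig = (2; 1,1,1)
  {0,8}:  v_{0} + v_{8} = 2·v_{1} + v_{3} — sig = (2; 1,2)
  {1,4}:  v_{1} + v_{4} = 2·v_{0} — sig = (2; 2)
  {2,8}:  v_{2} + v_{8} = 2·v_{5} — sig = (2; 2)
  {1,2,3}:  v_{1} + v_{2} + v_{3} = v_{5} — sig = (3; 1)
  {1,3,5}:  v_{1} + v_{3} + v_{5} = v_{8} — sig = (3; 1)

Hence PRS(X_Σ) =
{ (2; —) ×2,  (2; 1) ×5,  (2; 1,1) ×4,  (2; 1,1,1),  (2; 1,2),  (2; 2) ×2,  (3; 1) ×2 }
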